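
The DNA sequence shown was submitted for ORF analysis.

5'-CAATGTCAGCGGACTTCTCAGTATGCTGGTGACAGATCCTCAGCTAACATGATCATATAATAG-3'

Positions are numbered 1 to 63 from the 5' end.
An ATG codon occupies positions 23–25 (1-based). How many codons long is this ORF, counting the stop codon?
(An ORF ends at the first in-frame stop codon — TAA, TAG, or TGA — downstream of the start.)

10

Codons from position 23: ATG (23–25), CTG (26–28), GTG (29–31), ACA (32–34), GAT (35–37), CCT (38–40), CAG (41–43), CTA (44–46), ACA (47–49), TGA (50–52).
TGA is the first in-frame stop; that's 10 codons including the stop.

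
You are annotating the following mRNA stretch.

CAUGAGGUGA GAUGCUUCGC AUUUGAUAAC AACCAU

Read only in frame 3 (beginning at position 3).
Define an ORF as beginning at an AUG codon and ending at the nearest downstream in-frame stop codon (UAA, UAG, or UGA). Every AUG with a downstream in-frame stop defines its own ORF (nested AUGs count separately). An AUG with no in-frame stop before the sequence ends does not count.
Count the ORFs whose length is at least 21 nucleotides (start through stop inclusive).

0

Frame 3: UGA GGU GAG AUG CUU CGC AUU UGA UAA CAA CCA — AUG at 12, stop UGA at 24 → 15 nt.
No ORF reaches 21 nucleotides. Count = 0.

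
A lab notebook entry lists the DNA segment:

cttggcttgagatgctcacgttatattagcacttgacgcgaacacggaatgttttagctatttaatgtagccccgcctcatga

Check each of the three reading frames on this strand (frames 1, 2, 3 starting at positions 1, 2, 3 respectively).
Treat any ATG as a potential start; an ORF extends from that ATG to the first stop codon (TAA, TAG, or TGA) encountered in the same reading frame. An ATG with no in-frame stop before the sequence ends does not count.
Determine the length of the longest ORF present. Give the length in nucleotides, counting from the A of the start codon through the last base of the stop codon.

18

Frame 1: CTT GGC TTG AGA TGC TCA CGT TAT ATT AGC ACT TGA CGC GAA CAC GGA ATG TTT TAG CTA TTT AAT GTA GCC CCG CCT CAT — ATG at 49, stop TAG at 55 → 9 nt.
Frame 2: TTG GCT TGA GAT GCT CAC GTT ATA TTA GCA CTT GAC GCG AAC ACG GAA TGT TTT AGC TAT TTA ATG TAG CCC CGC CTC ATG — ATG at 65, stop TAG at 68 → 6 nt.
Frame 3: TGG CTT GAG ATG CTC ACG TTA TAT TAG CAC TTG ACG CGA ACA CGG AAT GTT TTA GCT ATT TAA TGT AGC CCC GCC TCA TGA — ATG at 12, stop TAG at 27 → 18 nt.
Longest: frame 3, positions 12–29, 18 nt = 6 codons = 5 aa. → 18 nucleotides.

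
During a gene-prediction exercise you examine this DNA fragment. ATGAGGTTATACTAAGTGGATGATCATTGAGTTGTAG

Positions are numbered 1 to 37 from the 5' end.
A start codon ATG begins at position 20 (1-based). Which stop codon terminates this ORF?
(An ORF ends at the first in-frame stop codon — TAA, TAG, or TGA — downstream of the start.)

TAG

Codons from position 20: ATG (20–22), ATC (23–25), ATT (26–28), GAG (29–31), TTG (32–34), TAG (35–37).
The first in-frame stop codon is TAG.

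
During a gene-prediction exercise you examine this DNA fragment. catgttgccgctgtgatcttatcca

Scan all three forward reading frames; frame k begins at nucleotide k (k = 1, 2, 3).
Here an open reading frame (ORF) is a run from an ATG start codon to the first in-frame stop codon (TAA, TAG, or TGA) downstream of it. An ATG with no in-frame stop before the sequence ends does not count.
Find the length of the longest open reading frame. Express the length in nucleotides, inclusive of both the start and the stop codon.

Frame 1: CAT GTT GCC GCT GTG ATC TTA TCC — no ATG→stop ORF.
Frame 2: ATG TTG CCG CTG TGA TCT TAT CCA — ATG at 2, stop TGA at 14 → 15 nt.
Frame 3: TGT TGC CGC TGT GAT CTT ATC — no ATG→stop ORF.
Longest: frame 2, positions 2–16, 15 nt = 5 codons = 4 aa. → 15 nucleotides.

15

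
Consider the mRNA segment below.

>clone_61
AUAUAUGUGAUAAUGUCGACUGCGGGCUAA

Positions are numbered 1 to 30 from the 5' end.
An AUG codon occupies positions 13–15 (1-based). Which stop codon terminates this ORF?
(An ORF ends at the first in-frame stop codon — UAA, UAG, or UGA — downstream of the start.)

Codons from position 13: AUG (13–15), UCG (16–18), ACU (19–21), GCG (22–24), GGC (25–27), UAA (28–30).
The first in-frame stop codon is UAA.

UAA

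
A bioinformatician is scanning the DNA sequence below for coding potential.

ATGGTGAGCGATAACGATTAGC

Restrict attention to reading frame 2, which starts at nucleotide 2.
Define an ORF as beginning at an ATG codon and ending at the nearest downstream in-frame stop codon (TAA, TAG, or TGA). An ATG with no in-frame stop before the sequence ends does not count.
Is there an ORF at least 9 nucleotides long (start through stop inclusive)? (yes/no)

no

Frame 2: TGG TGA GCG ATA ACG ATT AGC — no ATG→stop ORF.
Largest ORF found is 0 nucleotides < 9, so no.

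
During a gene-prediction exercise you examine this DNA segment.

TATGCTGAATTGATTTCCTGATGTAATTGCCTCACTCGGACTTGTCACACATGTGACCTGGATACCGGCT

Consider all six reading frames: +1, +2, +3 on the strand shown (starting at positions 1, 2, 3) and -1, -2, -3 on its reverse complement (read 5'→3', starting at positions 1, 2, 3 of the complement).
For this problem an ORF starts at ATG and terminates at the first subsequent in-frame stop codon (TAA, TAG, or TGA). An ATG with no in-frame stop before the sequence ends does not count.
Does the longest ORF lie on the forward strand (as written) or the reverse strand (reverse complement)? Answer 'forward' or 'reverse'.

Reverse complement (5'→3'): AGCCGGTATCCAGGTCACATGTGTGACAAGTCCGAGTGAGGCAATTACATCAGGAAATCAATTCAGCATA
Frame +1: TAT GCT GAA TTG ATT TCC TGA TGT AAT TGC CTC ACT CGG ACT TGT CAC ACA TGT GAC CTG GAT ACC GGC — no ATG→stop ORF.
Frame +2: ATG CTG AAT TGA TTT CCT GAT GTA ATT GCC TCA CTC GGA CTT GTC ACA CAT GTG ACC TGG ATA CCG GCT — ATG at 2, stop TGA at 11 → 12 nt.
Frame +3: TGC TGA ATT GAT TTC CTG ATG TAA TTG CCT CAC TCG GAC TTG TCA CAC ATG TGA CCT GGA TAC CGG — ATG at 21, stop TAA at 24 → 6 nt; ATG at 51, stop TGA at 54 → 6 nt.
Frame -1: AGC CGG TAT CCA GGT CAC ATG TGT GAC AAG TCC GAG TGA GGC AAT TAC ATC AGG AAA TCA ATT CAG CAT — ATG at 19, stop TGA at 37 → 21 nt.
Frame -2: GCC GGT ATC CAG GTC ACA TGT GTG ACA AGT CCG AGT GAG GCA ATT ACA TCA GGA AAT CAA TTC AGC ATA — no ATG→stop ORF.
Frame -3: CCG GTA TCC AGG TCA CAT GTG TGA CAA GTC CGA GTG AGG CAA TTA CAT CAG GAA ATC AAT TCA GCA — no ATG→stop ORF.
Forward-strand max 12 nt; reverse-strand max 21 nt. The reverse strand has the longer ORF.

reverse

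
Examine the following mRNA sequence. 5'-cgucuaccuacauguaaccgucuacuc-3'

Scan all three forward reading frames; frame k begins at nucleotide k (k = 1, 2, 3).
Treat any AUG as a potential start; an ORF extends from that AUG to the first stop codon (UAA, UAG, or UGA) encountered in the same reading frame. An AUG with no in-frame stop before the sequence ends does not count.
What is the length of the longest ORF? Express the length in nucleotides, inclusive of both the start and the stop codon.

6

Frame 1: CGU CUA CCU ACA UGU AAC CGU CUA CUC — no AUG→stop ORF.
Frame 2: GUC UAC CUA CAU GUA ACC GUC UAC — no AUG→stop ORF.
Frame 3: UCU ACC UAC AUG UAA CCG UCU ACU — AUG at 12, stop UAA at 15 → 6 nt.
Longest: frame 3, positions 12–17, 6 nt = 2 codons = 1 aa. → 6 nucleotides.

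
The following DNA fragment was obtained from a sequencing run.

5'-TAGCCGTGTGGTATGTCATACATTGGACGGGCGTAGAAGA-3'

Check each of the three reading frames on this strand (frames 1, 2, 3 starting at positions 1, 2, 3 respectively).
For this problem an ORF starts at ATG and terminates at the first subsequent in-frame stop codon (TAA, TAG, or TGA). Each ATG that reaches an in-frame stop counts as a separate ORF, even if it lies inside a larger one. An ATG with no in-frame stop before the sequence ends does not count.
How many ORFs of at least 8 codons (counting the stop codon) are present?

Frame 1: TAG CCG TGT GGT ATG TCA TAC ATT GGA CGG GCG TAG AAG — ATG at 13, stop TAG at 34 → 24 nt.
Frame 2: AGC CGT GTG GTA TGT CAT ACA TTG GAC GGG CGT AGA AGA — no ATG→stop ORF.
Frame 3: GCC GTG TGG TAT GTC ATA CAT TGG ACG GGC GTA GAA — no ATG→stop ORF.
ORFs ≥ 8 codons: frame 1 13–36 (8 codons). Count = 1.

1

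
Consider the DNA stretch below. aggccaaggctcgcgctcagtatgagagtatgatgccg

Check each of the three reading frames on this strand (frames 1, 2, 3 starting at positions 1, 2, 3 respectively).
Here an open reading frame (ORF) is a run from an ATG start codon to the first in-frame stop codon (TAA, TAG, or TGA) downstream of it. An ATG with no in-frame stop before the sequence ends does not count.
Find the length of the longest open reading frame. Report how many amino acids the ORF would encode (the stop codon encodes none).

3

Frame 1: AGG CCA AGG CTC GCG CTC AGT ATG AGA GTA TGA TGC — ATG at 22, stop TGA at 31 → 12 nt.
Frame 2: GGC CAA GGC TCG CGC TCA GTA TGA GAG TAT GAT GCC — no ATG→stop ORF.
Frame 3: GCC AAG GCT CGC GCT CAG TAT GAG AGT ATG ATG CCG — no ATG→stop ORF.
Longest: frame 1, positions 22–33, 12 nt = 4 codons = 3 aa. → 3 amino acids.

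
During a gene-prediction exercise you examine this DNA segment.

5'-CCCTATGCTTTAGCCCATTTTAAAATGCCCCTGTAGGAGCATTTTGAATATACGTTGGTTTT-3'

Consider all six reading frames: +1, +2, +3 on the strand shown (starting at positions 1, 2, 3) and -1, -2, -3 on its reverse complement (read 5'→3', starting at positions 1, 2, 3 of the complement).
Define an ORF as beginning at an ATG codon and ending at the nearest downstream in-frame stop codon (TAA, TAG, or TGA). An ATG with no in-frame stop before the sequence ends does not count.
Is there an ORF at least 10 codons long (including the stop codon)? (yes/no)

Reverse complement (5'→3'): AAAACCAACGTATATTCAAAATGCTCCTACAGGGGCATTTTAAAATGGGCTAAAGCATAGGG
Frame +1: CCC TAT GCT TTA GCC CAT TTT AAA ATG CCC CTG TAG GAG CAT TTT GAA TAT ACG TTG GTT — ATG at 25, stop TAG at 34 → 12 nt.
Frame +2: CCT ATG CTT TAG CCC ATT TTA AAA TGC CCC TGT AGG AGC ATT TTG AAT ATA CGT TGG TTT — ATG at 5, stop TAG at 11 → 9 nt.
Frame +3: CTA TGC TTT AGC CCA TTT TAA AAT GCC CCT GTA GGA GCA TTT TGA ATA TAC GTT GGT TTT — no ATG→stop ORF.
Frame -1: AAA ACC AAC GTA TAT TCA AAA TGC TCC TAC AGG GGC ATT TTA AAA TGG GCT AAA GCA TAG — no ATG→stop ORF.
Frame -2: AAA CCA ACG TAT ATT CAA AAT GCT CCT ACA GGG GCA TTT TAA AAT GGG CTA AAG CAT AGG — no ATG→stop ORF.
Frame -3: AAC CAA CGT ATA TTC AAA ATG CTC CTA CAG GGG CAT TTT AAA ATG GGC TAA AGC ATA GGG — ATG at 21, stop TAA at 51 → 33 nt; ATG at 45, stop TAA at 51 → 9 nt.
Frame -3 has an ORF of 11 codons (positions 21–53) ≥ 10, so yes.

yes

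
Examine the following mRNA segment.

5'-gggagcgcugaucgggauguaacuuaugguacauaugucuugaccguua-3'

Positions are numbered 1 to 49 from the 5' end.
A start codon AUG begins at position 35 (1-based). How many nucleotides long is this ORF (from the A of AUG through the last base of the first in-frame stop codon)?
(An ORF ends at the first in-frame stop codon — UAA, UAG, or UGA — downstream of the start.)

Codons from position 35: AUG (35–37), UCU (38–40), UGA (41–43).
UGA is the first in-frame stop; ORF spans 35–43, 9 nucleotides.

9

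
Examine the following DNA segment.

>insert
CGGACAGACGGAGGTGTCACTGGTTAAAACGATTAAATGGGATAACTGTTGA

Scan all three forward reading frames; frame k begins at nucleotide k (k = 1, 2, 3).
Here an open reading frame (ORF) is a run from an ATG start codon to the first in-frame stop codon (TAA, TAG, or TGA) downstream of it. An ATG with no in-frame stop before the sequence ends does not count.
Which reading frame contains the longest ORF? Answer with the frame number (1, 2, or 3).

1

Frame 1: CGG ACA GAC GGA GGT GTC ACT GGT TAA AAC GAT TAA ATG GGA TAA CTG TTG — ATG at 37, stop TAA at 43 → 9 nt.
Frame 2: GGA CAG ACG GAG GTG TCA CTG GTT AAA ACG ATT AAA TGG GAT AAC TGT TGA — no ATG→stop ORF.
Frame 3: GAC AGA CGG AGG TGT CAC TGG TTA AAA CGA TTA AAT GGG ATA ACT GTT — no ATG→stop ORF.
Longest ORF is 9 nt in frame 1 (positions 37–45).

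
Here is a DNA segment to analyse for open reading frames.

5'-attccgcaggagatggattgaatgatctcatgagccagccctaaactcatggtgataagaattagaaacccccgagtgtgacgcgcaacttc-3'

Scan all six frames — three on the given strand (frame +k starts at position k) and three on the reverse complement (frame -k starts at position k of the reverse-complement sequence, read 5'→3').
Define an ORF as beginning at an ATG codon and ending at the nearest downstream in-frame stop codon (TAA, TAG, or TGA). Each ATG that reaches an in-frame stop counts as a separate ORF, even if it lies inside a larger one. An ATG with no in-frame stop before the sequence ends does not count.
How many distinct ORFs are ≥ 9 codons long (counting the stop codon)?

1

Reverse complement (5'→3'): GAAGTTGCGCGTCACACTCGGGGGTTTCTAATTCTTATCACCATGAGTTTAGGGCTGGCTCATGAGATCATTCAATCCATCTCCTGCGGAAT
Frame +1: ATT CCG CAG GAG ATG GAT TGA ATG ATC TCA TGA GCC AGC CCT AAA CTC ATG GTG ATA AGA ATT AGA AAC CCC CGA GTG TGA CGC GCA ACT — ATG at 13, stop TGA at 19 → 9 nt; ATG at 22, stop TGA at 31 → 12 nt; ATG at 49, stop TGA at 79 → 33 nt.
Frame +2: TTC CGC AGG AGA TGG ATT GAA TGA TCT CAT GAG CCA GCC CTA AAC TCA TGG TGA TAA GAA TTA GAA ACC CCC GAG TGT GAC GCG CAA CTT — no ATG→stop ORF.
Frame +3: TCC GCA GGA GAT GGA TTG AAT GAT CTC ATG AGC CAG CCC TAA ACT CAT GGT GAT AAG AAT TAG AAA CCC CCG AGT GTG ACG CGC AAC TTC — ATG at 30, stop TAA at 42 → 15 nt.
Frame -1: GAA GTT GCG CGT CAC ACT CGG GGG TTT CTA ATT CTT ATC ACC ATG AGT TTA GGG CTG GCT CAT GAG ATC ATT CAA TCC ATC TCC TGC GGA — no ATG→stop ORF.
Frame -2: AAG TTG CGC GTC ACA CTC GGG GGT TTC TAA TTC TTA TCA CCA TGA GTT TAG GGC TGG CTC ATG AGA TCA TTC AAT CCA TCT CCT GCG GAA — no ATG→stop ORF.
Frame -3: AGT TGC GCG TCA CAC TCG GGG GTT TCT AAT TCT TAT CAC CAT GAG TTT AGG GCT GGC TCA TGA GAT CAT TCA ATC CAT CTC CTG CGG AAT — no ATG→stop ORF.
ORFs ≥ 9 codons: frame +1 49–81 (11 codons). Count = 1.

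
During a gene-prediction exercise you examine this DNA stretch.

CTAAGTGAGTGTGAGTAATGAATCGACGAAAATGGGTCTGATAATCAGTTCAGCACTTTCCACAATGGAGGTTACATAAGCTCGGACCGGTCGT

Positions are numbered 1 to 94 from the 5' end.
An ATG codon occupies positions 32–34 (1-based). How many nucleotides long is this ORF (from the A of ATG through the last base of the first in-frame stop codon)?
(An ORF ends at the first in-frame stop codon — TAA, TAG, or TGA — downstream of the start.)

Codons from position 32: ATG (32–34), GGT (35–37), CTG (38–40), ATA (41–43), ATC (44–46), AGT (47–49), TCA (50–52), GCA (53–55), CTT (56–58), TCC (59–61), ACA (62–64), ATG (65–67), GAG (68–70), GTT (71–73), ACA (74–76), TAA (77–79).
TAA is the first in-frame stop; ORF spans 32–79, 48 nucleotides.

48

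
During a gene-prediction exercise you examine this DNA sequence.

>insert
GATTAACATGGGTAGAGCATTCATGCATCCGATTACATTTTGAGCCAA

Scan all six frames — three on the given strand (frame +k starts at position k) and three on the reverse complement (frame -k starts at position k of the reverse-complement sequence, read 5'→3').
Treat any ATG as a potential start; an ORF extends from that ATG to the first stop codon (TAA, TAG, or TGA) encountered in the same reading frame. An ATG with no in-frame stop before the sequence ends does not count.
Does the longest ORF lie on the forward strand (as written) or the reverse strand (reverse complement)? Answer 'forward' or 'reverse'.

forward

Reverse complement (5'→3'): TTGGCTCAAAATGTAATCGGATGCATGAATGCTCTACCCATGTTAATC
Frame +1: GAT TAA CAT GGG TAG AGC ATT CAT GCA TCC GAT TAC ATT TTG AGC CAA — no ATG→stop ORF.
Frame +2: ATT AAC ATG GGT AGA GCA TTC ATG CAT CCG ATT ACA TTT TGA GCC — ATG at 8, stop TGA at 41 → 36 nt; ATG at 23, stop TGA at 41 → 21 nt.
Frame +3: TTA ACA TGG GTA GAG CAT TCA TGC ATC CGA TTA CAT TTT GAG CCA — no ATG→stop ORF.
Frame -1: TTG GCT CAA AAT GTA ATC GGA TGC ATG AAT GCT CTA CCC ATG TTA ATC — no ATG→stop ORF.
Frame -2: TGG CTC AAA ATG TAA TCG GAT GCA TGA ATG CTC TAC CCA TGT TAA — ATG at 11, stop TAA at 14 → 6 nt; ATG at 29, stop TAA at 44 → 18 nt.
Frame -3: GGC TCA AAA TGT AAT CGG ATG CAT GAA TGC TCT ACC CAT GTT AAT — no ATG→stop ORF.
Forward-strand max 36 nt; reverse-strand max 18 nt. The forward strand has the longer ORF.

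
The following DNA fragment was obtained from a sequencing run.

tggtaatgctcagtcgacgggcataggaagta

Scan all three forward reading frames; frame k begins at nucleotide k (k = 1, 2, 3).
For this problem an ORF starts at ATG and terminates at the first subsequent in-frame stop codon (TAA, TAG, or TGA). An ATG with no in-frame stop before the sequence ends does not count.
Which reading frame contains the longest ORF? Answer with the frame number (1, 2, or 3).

Frame 1: TGG TAA TGC TCA GTC GAC GGG CAT AGG AAG — no ATG→stop ORF.
Frame 2: GGT AAT GCT CAG TCG ACG GGC ATA GGA AGT — no ATG→stop ORF.
Frame 3: GTA ATG CTC AGT CGA CGG GCA TAG GAA GTA — ATG at 6, stop TAG at 24 → 21 nt.
Longest ORF is 21 nt in frame 3 (positions 6–26).

3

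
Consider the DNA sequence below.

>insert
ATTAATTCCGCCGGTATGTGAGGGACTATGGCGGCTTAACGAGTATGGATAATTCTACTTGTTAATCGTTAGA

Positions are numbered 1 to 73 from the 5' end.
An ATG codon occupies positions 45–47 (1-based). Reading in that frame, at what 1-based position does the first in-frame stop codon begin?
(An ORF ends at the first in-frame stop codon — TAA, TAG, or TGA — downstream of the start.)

63

Codons from position 45: ATG (45–47), GAT (48–50), AAT (51–53), TCT (54–56), ACT (57–59), TGT (60–62), TAA (63–65).
TAA is a stop codon; it begins at position 63.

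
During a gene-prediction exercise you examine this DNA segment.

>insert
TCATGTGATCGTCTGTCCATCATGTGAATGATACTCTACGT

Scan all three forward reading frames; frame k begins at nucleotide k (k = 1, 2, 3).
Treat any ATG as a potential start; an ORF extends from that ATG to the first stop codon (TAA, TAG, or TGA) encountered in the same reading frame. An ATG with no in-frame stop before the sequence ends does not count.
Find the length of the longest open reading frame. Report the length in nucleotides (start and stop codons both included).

Frame 1: TCA TGT GAT CGT CTG TCC ATC ATG TGA ATG ATA CTC TAC — ATG at 22, stop TGA at 25 → 6 nt.
Frame 2: CAT GTG ATC GTC TGT CCA TCA TGT GAA TGA TAC TCT ACG — no ATG→stop ORF.
Frame 3: ATG TGA TCG TCT GTC CAT CAT GTG AAT GAT ACT CTA CGT — ATG at 3, stop TGA at 6 → 6 nt.
Longest: frame 1, positions 22–27, 6 nt = 2 codons = 1 aa. → 6 nucleotides.

6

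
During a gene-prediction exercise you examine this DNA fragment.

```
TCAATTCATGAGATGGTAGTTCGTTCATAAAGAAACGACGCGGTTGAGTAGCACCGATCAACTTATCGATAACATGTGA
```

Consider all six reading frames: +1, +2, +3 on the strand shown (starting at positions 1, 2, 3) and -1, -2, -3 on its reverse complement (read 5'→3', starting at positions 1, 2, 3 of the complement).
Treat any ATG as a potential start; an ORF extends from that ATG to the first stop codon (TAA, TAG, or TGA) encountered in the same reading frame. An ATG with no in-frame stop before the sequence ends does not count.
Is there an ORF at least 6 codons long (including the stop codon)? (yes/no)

Reverse complement (5'→3'): TCACATGTTATCGATAAGTTGATCGGTGCTACTCAACCGCGTCGTTTCTTTATGAACGAACTACCATCTCATGAATTGA
Frame +1: TCA ATT CAT GAG ATG GTA GTT CGT TCA TAA AGA AAC GAC GCG GTT GAG TAG CAC CGA TCA ACT TAT CGA TAA CAT GTG — ATG at 13, stop TAA at 28 → 18 nt.
Frame +2: CAA TTC ATG AGA TGG TAG TTC GTT CAT AAA GAA ACG ACG CGG TTG AGT AGC ACC GAT CAA CTT ATC GAT AAC ATG TGA — ATG at 8, stop TAG at 17 → 12 nt; ATG at 74, stop TGA at 77 → 6 nt.
Frame +3: AAT TCA TGA GAT GGT AGT TCG TTC ATA AAG AAA CGA CGC GGT TGA GTA GCA CCG ATC AAC TTA TCG ATA ACA TGT — no ATG→stop ORF.
Frame -1: TCA CAT GTT ATC GAT AAG TTG ATC GGT GCT ACT CAA CCG CGT CGT TTC TTT ATG AAC GAA CTA CCA TCT CAT GAA TTG — no ATG→stop ORF.
Frame -2: CAC ATG TTA TCG ATA AGT TGA TCG GTG CTA CTC AAC CGC GTC GTT TCT TTA TGA ACG AAC TAC CAT CTC ATG AAT TGA — ATG at 5, stop TGA at 20 → 18 nt; ATG at 71, stop TGA at 77 → 9 nt.
Frame -3: ACA TGT TAT CGA TAA GTT GAT CGG TGC TAC TCA ACC GCG TCG TTT CTT TAT GAA CGA ACT ACC ATC TCA TGA ATT — no ATG→stop ORF.
Frame +1 has an ORF of 6 codons (positions 13–30) ≥ 6, so yes.

yes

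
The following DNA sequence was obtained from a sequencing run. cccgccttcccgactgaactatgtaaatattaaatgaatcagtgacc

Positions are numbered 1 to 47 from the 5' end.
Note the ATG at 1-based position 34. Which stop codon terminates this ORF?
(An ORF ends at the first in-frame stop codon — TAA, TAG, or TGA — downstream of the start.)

Codons from position 34: ATG (34–36), AAT (37–39), CAG (40–42), TGA (43–45).
The first in-frame stop codon is TGA.

TGA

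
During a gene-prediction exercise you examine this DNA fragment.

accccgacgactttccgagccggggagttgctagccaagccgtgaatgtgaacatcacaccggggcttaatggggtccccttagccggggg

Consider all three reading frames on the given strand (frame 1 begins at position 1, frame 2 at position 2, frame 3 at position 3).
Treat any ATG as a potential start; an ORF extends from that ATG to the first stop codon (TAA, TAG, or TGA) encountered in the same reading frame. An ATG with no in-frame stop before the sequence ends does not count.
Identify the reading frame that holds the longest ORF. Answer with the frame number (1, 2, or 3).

Frame 1: ACC CCG ACG ACT TTC CGA GCC GGG GAG TTG CTA GCC AAG CCG TGA ATG TGA ACA TCA CAC CGG GGC TTA ATG GGG TCC CCT TAG CCG GGG — ATG at 46, stop TGA at 49 → 6 nt; ATG at 70, stop TAG at 82 → 15 nt.
Frame 2: CCC CGA CGA CTT TCC GAG CCG GGG AGT TGC TAG CCA AGC CGT GAA TGT GAA CAT CAC ACC GGG GCT TAA TGG GGT CCC CTT AGC CGG GGG — no ATG→stop ORF.
Frame 3: CCC GAC GAC TTT CCG AGC CGG GGA GTT GCT AGC CAA GCC GTG AAT GTG AAC ATC ACA CCG GGG CTT AAT GGG GTC CCC TTA GCC GGG — no ATG→stop ORF.
Longest ORF is 15 nt in frame 1 (positions 70–84).

1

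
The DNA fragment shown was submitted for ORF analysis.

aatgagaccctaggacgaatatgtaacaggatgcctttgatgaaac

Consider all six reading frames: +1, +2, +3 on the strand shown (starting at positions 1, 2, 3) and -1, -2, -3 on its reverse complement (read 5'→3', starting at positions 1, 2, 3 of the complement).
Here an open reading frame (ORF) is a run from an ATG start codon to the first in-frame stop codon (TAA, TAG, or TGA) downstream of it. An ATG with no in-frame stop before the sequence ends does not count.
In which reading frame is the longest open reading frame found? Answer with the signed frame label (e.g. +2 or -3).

Reverse complement (5'→3'): GTTTCATCAAAGGCATCCTGTTACATATTCGTCCTAGGGTCTCATT
Frame +1: AAT GAG ACC CTA GGA CGA ATA TGT AAC AGG ATG CCT TTG ATG AAA — no ATG→stop ORF.
Frame +2: ATG AGA CCC TAG GAC GAA TAT GTA ACA GGA TGC CTT TGA TGA AAC — ATG at 2, stop TAG at 11 → 12 nt.
Frame +3: TGA GAC CCT AGG ACG AAT ATG TAA CAG GAT GCC TTT GAT GAA — ATG at 21, stop TAA at 24 → 6 nt.
Frame -1: GTT TCA TCA AAG GCA TCC TGT TAC ATA TTC GTC CTA GGG TCT CAT — no ATG→stop ORF.
Frame -2: TTT CAT CAA AGG CAT CCT GTT ACA TAT TCG TCC TAG GGT CTC ATT — no ATG→stop ORF.
Frame -3: TTC ATC AAA GGC ATC CTG TTA CAT ATT CGT CCT AGG GTC TCA — no ATG→stop ORF.
Longest ORF is 12 nt in frame +2 (positions 2–13).

+2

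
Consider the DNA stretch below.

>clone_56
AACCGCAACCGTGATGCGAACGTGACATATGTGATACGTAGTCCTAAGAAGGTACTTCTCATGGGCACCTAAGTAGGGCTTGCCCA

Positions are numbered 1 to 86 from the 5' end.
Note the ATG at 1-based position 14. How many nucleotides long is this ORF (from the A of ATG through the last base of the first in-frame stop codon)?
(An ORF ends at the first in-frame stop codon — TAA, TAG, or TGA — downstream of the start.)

12

Codons from position 14: ATG (14–16), CGA (17–19), ACG (20–22), TGA (23–25).
TGA is the first in-frame stop; ORF spans 14–25, 12 nucleotides.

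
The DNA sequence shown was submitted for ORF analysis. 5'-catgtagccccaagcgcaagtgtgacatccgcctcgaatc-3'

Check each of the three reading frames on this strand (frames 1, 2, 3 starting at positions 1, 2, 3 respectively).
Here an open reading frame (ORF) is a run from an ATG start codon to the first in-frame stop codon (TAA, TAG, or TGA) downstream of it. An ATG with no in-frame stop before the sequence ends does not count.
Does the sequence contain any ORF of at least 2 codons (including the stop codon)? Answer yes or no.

Frame 1: CAT GTA GCC CCA AGC GCA AGT GTG ACA TCC GCC TCG AAT — no ATG→stop ORF.
Frame 2: ATG TAG CCC CAA GCG CAA GTG TGA CAT CCG CCT CGA ATC — ATG at 2, stop TAG at 5 → 6 nt.
Frame 3: TGT AGC CCC AAG CGC AAG TGT GAC ATC CGC CTC GAA — no ATG→stop ORF.
Frame 2 has an ORF of 2 codons (positions 2–7) ≥ 2, so yes.

yes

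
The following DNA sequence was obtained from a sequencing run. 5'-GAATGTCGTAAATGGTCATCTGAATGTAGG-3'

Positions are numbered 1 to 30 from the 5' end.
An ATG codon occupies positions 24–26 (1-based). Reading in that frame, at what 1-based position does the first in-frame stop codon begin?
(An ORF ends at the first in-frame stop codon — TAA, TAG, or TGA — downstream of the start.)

27

Codons from position 24: ATG (24–26), TAG (27–29).
TAG is a stop codon; it begins at position 27.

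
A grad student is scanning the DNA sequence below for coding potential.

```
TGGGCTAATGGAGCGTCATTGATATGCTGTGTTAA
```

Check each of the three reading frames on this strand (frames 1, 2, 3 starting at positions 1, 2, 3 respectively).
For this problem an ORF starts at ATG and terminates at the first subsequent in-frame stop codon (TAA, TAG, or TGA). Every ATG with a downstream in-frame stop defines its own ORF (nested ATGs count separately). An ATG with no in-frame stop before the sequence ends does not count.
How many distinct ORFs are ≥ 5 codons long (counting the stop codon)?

1

Frame 1: TGG GCT AAT GGA GCG TCA TTG ATA TGC TGT GTT — no ATG→stop ORF.
Frame 2: GGG CTA ATG GAG CGT CAT TGA TAT GCT GTG TTA — ATG at 8, stop TGA at 20 → 15 nt.
Frame 3: GGC TAA TGG AGC GTC ATT GAT ATG CTG TGT TAA — ATG at 24, stop TAA at 33 → 12 nt.
ORFs ≥ 5 codons: frame 2 8–22 (5 codons). Count = 1.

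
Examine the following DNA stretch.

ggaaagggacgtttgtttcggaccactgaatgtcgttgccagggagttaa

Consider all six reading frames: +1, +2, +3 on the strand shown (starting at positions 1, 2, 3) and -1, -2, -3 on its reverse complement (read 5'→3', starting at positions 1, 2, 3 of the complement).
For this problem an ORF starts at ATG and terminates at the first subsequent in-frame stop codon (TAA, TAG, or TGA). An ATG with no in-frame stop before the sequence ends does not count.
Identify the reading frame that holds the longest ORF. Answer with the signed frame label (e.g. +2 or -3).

+3

Reverse complement (5'→3'): TTAACTCCCTGGCAACGACATTCAGTGGTCCGAAACAAACGTCCCTTTCC
Frame +1: GGA AAG GGA CGT TTG TTT CGG ACC ACT GAA TGT CGT TGC CAG GGA GTT — no ATG→stop ORF.
Frame +2: GAA AGG GAC GTT TGT TTC GGA CCA CTG AAT GTC GTT GCC AGG GAG TTA — no ATG→stop ORF.
Frame +3: AAA GGG ACG TTT GTT TCG GAC CAC TGA ATG TCG TTG CCA GGG AGT TAA — ATG at 30, stop TAA at 48 → 21 nt.
Frame -1: TTA ACT CCC TGG CAA CGA CAT TCA GTG GTC CGA AAC AAA CGT CCC TTT — no ATG→stop ORF.
Frame -2: TAA CTC CCT GGC AAC GAC ATT CAG TGG TCC GAA ACA AAC GTC CCT TTC — no ATG→stop ORF.
Frame -3: AAC TCC CTG GCA ACG ACA TTC AGT GGT CCG AAA CAA ACG TCC CTT TCC — no ATG→stop ORF.
Longest ORF is 21 nt in frame +3 (positions 30–50).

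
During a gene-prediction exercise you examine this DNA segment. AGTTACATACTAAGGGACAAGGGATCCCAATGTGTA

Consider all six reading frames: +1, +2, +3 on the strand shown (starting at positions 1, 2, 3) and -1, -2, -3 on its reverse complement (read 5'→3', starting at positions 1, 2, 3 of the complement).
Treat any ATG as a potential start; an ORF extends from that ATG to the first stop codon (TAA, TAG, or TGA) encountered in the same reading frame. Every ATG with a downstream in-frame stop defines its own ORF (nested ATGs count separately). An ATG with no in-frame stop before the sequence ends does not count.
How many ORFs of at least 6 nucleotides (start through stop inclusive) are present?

Reverse complement (5'→3'): TACACATTGGGATCCCTTGTCCCTTAGTATGTAACT
Frame +1: AGT TAC ATA CTA AGG GAC AAG GGA TCC CAA TGT GTA — no ATG→stop ORF.
Frame +2: GTT ACA TAC TAA GGG ACA AGG GAT CCC AAT GTG — no ATG→stop ORF.
Frame +3: TTA CAT ACT AAG GGA CAA GGG ATC CCA ATG TGT — no ATG→stop ORF.
Frame -1: TAC ACA TTG GGA TCC CTT GTC CCT TAG TAT GTA ACT — no ATG→stop ORF.
Frame -2: ACA CAT TGG GAT CCC TTG TCC CTT AGT ATG TAA — ATG at 29, stop TAA at 32 → 6 nt.
Frame -3: CAC ATT GGG ATC CCT TGT CCC TTA GTA TGT AAC — no ATG→stop ORF.
ORFs ≥ 6 nucleotides: frame -2 29–34 (6 nucleotides). Count = 1.

1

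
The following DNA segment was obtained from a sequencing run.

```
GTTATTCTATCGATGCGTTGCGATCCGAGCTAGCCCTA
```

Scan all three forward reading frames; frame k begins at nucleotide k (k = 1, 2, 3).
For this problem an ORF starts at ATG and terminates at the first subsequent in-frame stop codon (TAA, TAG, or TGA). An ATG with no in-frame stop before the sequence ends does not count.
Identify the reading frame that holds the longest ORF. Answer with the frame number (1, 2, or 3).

Frame 1: GTT ATT CTA TCG ATG CGT TGC GAT CCG AGC TAG CCC — ATG at 13, stop TAG at 31 → 21 nt.
Frame 2: TTA TTC TAT CGA TGC GTT GCG ATC CGA GCT AGC CCT — no ATG→stop ORF.
Frame 3: TAT TCT ATC GAT GCG TTG CGA TCC GAG CTA GCC CTA — no ATG→stop ORF.
Longest ORF is 21 nt in frame 1 (positions 13–33).

1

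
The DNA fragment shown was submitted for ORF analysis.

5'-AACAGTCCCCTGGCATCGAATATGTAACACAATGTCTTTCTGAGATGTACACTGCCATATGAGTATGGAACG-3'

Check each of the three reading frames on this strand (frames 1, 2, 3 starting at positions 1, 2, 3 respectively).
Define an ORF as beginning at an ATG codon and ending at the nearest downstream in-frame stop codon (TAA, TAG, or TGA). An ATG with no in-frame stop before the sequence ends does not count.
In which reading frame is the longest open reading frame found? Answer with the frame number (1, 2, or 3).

3

Frame 1: AAC AGT CCC CTG GCA TCG AAT ATG TAA CAC AAT GTC TTT CTG AGA TGT ACA CTG CCA TAT GAG TAT GGA ACG — ATG at 22, stop TAA at 25 → 6 nt.
Frame 2: ACA GTC CCC TGG CAT CGA ATA TGT AAC ACA ATG TCT TTC TGA GAT GTA CAC TGC CAT ATG AGT ATG GAA — ATG at 32, stop TGA at 41 → 12 nt.
Frame 3: CAG TCC CCT GGC ATC GAA TAT GTA ACA CAA TGT CTT TCT GAG ATG TAC ACT GCC ATA TGA GTA TGG AAC — ATG at 45, stop TGA at 60 → 18 nt.
Longest ORF is 18 nt in frame 3 (positions 45–62).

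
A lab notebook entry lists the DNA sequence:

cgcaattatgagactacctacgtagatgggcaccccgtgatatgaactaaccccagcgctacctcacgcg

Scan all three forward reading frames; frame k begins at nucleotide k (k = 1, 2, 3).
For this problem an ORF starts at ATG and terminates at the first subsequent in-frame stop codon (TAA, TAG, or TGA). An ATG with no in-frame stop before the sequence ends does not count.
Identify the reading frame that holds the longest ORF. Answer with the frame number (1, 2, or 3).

Frame 1: CGC AAT TAT GAG ACT ACC TAC GTA GAT GGG CAC CCC GTG ATA TGA ACT AAC CCC AGC GCT ACC TCA CGC — no ATG→stop ORF.
Frame 2: GCA ATT ATG AGA CTA CCT ACG TAG ATG GGC ACC CCG TGA TAT GAA CTA ACC CCA GCG CTA CCT CAC GCG — ATG at 8, stop TAG at 23 → 18 nt; ATG at 26, stop TGA at 38 → 15 nt.
Frame 3: CAA TTA TGA GAC TAC CTA CGT AGA TGG GCA CCC CGT GAT ATG AAC TAA CCC CAG CGC TAC CTC ACG — ATG at 42, stop TAA at 48 → 9 nt.
Longest ORF is 18 nt in frame 2 (positions 8–25).

2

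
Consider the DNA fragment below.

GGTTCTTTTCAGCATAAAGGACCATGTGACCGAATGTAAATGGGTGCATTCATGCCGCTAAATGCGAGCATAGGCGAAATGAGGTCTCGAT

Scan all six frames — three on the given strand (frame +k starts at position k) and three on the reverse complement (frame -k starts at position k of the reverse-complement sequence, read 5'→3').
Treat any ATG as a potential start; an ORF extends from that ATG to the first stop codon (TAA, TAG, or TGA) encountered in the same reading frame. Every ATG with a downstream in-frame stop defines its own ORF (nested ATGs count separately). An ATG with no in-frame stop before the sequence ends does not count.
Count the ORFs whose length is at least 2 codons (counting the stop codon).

5

Reverse complement (5'→3'): ATCGAGACCTCATTTCGCCTATGCTCGCATTTAGCGGCATGAATGCACCCATTTACATTCGGTCACATGGTCCTTTATGCTGAAAAGAACC
Frame +1: GGT TCT TTT CAG CAT AAA GGA CCA TGT GAC CGA ATG TAA ATG GGT GCA TTC ATG CCG CTA AAT GCG AGC ATA GGC GAA ATG AGG TCT CGA — ATG at 34, stop TAA at 37 → 6 nt.
Frame +2: GTT CTT TTC AGC ATA AAG GAC CAT GTG ACC GAA TGT AAA TGG GTG CAT TCA TGC CGC TAA ATG CGA GCA TAG GCG AAA TGA GGT CTC GAT — ATG at 62, stop TAG at 71 → 12 nt.
Frame +3: TTC TTT TCA GCA TAA AGG ACC ATG TGA CCG AAT GTA AAT GGG TGC ATT CAT GCC GCT AAA TGC GAG CAT AGG CGA AAT GAG GTC TCG — ATG at 24, stop TGA at 27 → 6 nt.
Frame -1: ATC GAG ACC TCA TTT CGC CTA TGC TCG CAT TTA GCG GCA TGA ATG CAC CCA TTT ACA TTC GGT CAC ATG GTC CTT TAT GCT GAA AAG AAC — no ATG→stop ORF.
Frame -2: TCG AGA CCT CAT TTC GCC TAT GCT CGC ATT TAG CGG CAT GAA TGC ACC CAT TTA CAT TCG GTC ACA TGG TCC TTT ATG CTG AAA AGA ACC — no ATG→stop ORF.
Frame -3: CGA GAC CTC ATT TCG CCT ATG CTC GCA TTT AGC GGC ATG AAT GCA CCC ATT TAC ATT CGG TCA CAT GGT CCT TTA TGC TGA AAA GAA — ATG at 21, stop TGA at 81 → 63 nt; ATG at 39, stop TGA at 81 → 45 nt.
ORFs ≥ 2 codons: frame +1 34–39 (2 codons), frame +2 62–73 (4 codons), frame +3 24–29 (2 codons), frame -3 21–83 (21 codons), frame -3 39–83 (15 codons). Count = 5.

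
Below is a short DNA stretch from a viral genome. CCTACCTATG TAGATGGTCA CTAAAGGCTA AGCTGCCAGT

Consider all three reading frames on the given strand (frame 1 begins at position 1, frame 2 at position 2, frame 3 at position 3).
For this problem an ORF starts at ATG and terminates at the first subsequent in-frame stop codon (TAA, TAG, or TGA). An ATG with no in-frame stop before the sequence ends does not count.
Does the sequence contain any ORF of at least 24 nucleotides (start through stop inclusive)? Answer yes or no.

no

Frame 1: CCT ACC TAT GTA GAT GGT CAC TAA AGG CTA AGC TGC CAG — no ATG→stop ORF.
Frame 2: CTA CCT ATG TAG ATG GTC ACT AAA GGC TAA GCT GCC AGT — ATG at 8, stop TAG at 11 → 6 nt; ATG at 14, stop TAA at 29 → 18 nt.
Frame 3: TAC CTA TGT AGA TGG TCA CTA AAG GCT AAG CTG CCA — no ATG→stop ORF.
Largest ORF found is 18 nucleotides < 24, so no.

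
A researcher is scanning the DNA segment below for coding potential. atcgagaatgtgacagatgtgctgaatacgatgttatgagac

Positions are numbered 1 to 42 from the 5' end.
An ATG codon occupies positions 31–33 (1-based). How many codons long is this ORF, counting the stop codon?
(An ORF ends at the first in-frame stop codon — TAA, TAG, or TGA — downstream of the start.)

3

Codons from position 31: ATG (31–33), TTA (34–36), TGA (37–39).
TGA is the first in-frame stop; that's 3 codons including the stop.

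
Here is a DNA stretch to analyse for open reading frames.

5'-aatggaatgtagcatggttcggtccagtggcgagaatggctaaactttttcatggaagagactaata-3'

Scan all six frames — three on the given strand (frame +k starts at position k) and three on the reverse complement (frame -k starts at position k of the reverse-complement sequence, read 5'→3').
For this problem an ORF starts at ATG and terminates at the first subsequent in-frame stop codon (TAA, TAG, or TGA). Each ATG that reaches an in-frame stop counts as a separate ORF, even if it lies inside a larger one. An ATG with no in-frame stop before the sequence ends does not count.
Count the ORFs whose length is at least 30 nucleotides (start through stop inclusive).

3

Reverse complement (5'→3'): TATTAGTCTCTTCCATGAAAAAGTTTAGCCATTCTCGCCACTGGACCGAACCATGCTACATTCCATT
Frame +1: AAT GGA ATG TAG CAT GGT TCG GTC CAG TGG CGA GAA TGG CTA AAC TTT TTC ATG GAA GAG ACT AAT — ATG at 7, stop TAG at 10 → 6 nt.
Frame +2: ATG GAA TGT AGC ATG GTT CGG TCC AGT GGC GAG AAT GGC TAA ACT TTT TCA TGG AAG AGA CTA ATA — ATG at 2, stop TAA at 41 → 42 nt; ATG at 14, stop TAA at 41 → 30 nt.
Frame +3: TGG AAT GTA GCA TGG TTC GGT CCA GTG GCG AGA ATG GCT AAA CTT TTT CAT GGA AGA GAC TAA — ATG at 36, stop TAA at 63 → 30 nt.
Frame -1: TAT TAG TCT CTT CCA TGA AAA AGT TTA GCC ATT CTC GCC ACT GGA CCG AAC CAT GCT ACA TTC CAT — no ATG→stop ORF.
Frame -2: ATT AGT CTC TTC CAT GAA AAA GTT TAG CCA TTC TCG CCA CTG GAC CGA ACC ATG CTA CAT TCC ATT — no ATG→stop ORF.
Frame -3: TTA GTC TCT TCC ATG AAA AAG TTT AGC CAT TCT CGC CAC TGG ACC GAA CCA TGC TAC ATT CCA — no ATG→stop ORF.
ORFs ≥ 30 nucleotides: frame +2 2–43 (42 nucleotides), frame +2 14–43 (30 nucleotides), frame +3 36–65 (30 nucleotides). Count = 3.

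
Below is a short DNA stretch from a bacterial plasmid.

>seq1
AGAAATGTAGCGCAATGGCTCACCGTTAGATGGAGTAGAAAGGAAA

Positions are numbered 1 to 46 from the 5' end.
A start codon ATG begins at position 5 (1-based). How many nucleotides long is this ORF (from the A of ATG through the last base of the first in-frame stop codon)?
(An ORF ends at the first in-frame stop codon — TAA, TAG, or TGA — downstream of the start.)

6

Codons from position 5: ATG (5–7), TAG (8–10).
TAG is the first in-frame stop; ORF spans 5–10, 6 nucleotides.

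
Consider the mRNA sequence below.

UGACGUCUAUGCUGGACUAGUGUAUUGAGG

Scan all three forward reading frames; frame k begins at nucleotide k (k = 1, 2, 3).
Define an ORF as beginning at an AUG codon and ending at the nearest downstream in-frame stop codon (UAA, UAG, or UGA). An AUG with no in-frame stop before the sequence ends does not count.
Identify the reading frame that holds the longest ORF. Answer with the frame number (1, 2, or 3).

Frame 1: UGA CGU CUA UGC UGG ACU AGU GUA UUG AGG — no AUG→stop ORF.
Frame 2: GAC GUC UAU GCU GGA CUA GUG UAU UGA — no AUG→stop ORF.
Frame 3: ACG UCU AUG CUG GAC UAG UGU AUU GAG — AUG at 9, stop UAG at 18 → 12 nt.
Longest ORF is 12 nt in frame 3 (positions 9–20).

3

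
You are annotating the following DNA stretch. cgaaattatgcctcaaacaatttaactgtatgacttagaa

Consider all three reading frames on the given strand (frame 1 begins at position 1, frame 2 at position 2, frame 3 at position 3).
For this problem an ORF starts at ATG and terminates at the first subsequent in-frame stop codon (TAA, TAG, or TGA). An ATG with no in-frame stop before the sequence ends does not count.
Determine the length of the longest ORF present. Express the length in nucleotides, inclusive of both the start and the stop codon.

Frame 1: CGA AAT TAT GCC TCA AAC AAT TTA ACT GTA TGA CTT AGA — no ATG→stop ORF.
Frame 2: GAA ATT ATG CCT CAA ACA ATT TAA CTG TAT GAC TTA GAA — ATG at 8, stop TAA at 23 → 18 nt.
Frame 3: AAA TTA TGC CTC AAA CAA TTT AAC TGT ATG ACT TAG — ATG at 30, stop TAG at 36 → 9 nt.
Longest: frame 2, positions 8–25, 18 nt = 6 codons = 5 aa. → 18 nucleotides.

18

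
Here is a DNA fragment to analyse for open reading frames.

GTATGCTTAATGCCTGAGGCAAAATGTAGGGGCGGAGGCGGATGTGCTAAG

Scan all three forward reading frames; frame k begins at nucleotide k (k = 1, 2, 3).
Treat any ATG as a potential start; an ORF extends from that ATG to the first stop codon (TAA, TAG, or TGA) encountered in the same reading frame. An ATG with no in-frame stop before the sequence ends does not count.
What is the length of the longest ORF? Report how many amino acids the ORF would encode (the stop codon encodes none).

4

Frame 1: GTA TGC TTA ATG CCT GAG GCA AAA TGT AGG GGC GGA GGC GGA TGT GCT AAG — no ATG→stop ORF.
Frame 2: TAT GCT TAA TGC CTG AGG CAA AAT GTA GGG GCG GAG GCG GAT GTG CTA — no ATG→stop ORF.
Frame 3: ATG CTT AAT GCC TGA GGC AAA ATG TAG GGG CGG AGG CGG ATG TGC TAA — ATG at 3, stop TGA at 15 → 15 nt; ATG at 24, stop TAG at 27 → 6 nt; ATG at 42, stop TAA at 48 → 9 nt.
Longest: frame 3, positions 3–17, 15 nt = 5 codons = 4 aa. → 4 amino acids.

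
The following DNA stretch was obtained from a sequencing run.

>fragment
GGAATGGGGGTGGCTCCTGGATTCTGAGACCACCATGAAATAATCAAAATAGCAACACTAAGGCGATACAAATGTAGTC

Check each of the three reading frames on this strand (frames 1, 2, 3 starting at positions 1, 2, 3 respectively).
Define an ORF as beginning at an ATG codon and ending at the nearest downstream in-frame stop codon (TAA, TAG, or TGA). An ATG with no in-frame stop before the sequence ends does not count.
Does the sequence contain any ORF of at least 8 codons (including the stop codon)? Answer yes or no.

Frame 1: GGA ATG GGG GTG GCT CCT GGA TTC TGA GAC CAC CAT GAA ATA ATC AAA ATA GCA ACA CTA AGG CGA TAC AAA TGT AGT — ATG at 4, stop TGA at 25 → 24 nt.
Frame 2: GAA TGG GGG TGG CTC CTG GAT TCT GAG ACC ACC ATG AAA TAA TCA AAA TAG CAA CAC TAA GGC GAT ACA AAT GTA GTC — ATG at 35, stop TAA at 41 → 9 nt.
Frame 3: AAT GGG GGT GGC TCC TGG ATT CTG AGA CCA CCA TGA AAT AAT CAA AAT AGC AAC ACT AAG GCG ATA CAA ATG TAG — ATG at 72, stop TAG at 75 → 6 nt.
Frame 1 has an ORF of 8 codons (positions 4–27) ≥ 8, so yes.

yes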